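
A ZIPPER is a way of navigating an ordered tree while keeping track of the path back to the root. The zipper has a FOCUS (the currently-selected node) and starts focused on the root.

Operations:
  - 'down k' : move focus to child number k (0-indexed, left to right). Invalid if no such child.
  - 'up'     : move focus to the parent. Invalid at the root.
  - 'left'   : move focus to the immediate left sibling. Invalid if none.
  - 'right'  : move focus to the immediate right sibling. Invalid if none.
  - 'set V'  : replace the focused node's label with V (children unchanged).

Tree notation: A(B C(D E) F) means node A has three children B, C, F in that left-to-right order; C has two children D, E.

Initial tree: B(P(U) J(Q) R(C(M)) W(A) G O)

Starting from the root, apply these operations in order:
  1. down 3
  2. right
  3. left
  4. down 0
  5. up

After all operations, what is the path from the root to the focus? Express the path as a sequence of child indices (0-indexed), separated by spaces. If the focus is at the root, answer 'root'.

Step 1 (down 3): focus=W path=3 depth=1 children=['A'] left=['P', 'J', 'R'] right=['G', 'O'] parent=B
Step 2 (right): focus=G path=4 depth=1 children=[] left=['P', 'J', 'R', 'W'] right=['O'] parent=B
Step 3 (left): focus=W path=3 depth=1 children=['A'] left=['P', 'J', 'R'] right=['G', 'O'] parent=B
Step 4 (down 0): focus=A path=3/0 depth=2 children=[] left=[] right=[] parent=W
Step 5 (up): focus=W path=3 depth=1 children=['A'] left=['P', 'J', 'R'] right=['G', 'O'] parent=B

Answer: 3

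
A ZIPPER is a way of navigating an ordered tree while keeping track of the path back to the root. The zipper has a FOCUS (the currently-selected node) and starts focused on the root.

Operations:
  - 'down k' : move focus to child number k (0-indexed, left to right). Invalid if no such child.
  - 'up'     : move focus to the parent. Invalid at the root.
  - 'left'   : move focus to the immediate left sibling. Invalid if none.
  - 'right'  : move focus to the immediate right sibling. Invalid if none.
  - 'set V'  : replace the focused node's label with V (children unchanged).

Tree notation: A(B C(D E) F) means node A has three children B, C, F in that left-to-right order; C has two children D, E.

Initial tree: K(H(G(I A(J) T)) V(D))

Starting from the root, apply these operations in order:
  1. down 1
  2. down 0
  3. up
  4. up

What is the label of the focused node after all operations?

Answer: K

Derivation:
Step 1 (down 1): focus=V path=1 depth=1 children=['D'] left=['H'] right=[] parent=K
Step 2 (down 0): focus=D path=1/0 depth=2 children=[] left=[] right=[] parent=V
Step 3 (up): focus=V path=1 depth=1 children=['D'] left=['H'] right=[] parent=K
Step 4 (up): focus=K path=root depth=0 children=['H', 'V'] (at root)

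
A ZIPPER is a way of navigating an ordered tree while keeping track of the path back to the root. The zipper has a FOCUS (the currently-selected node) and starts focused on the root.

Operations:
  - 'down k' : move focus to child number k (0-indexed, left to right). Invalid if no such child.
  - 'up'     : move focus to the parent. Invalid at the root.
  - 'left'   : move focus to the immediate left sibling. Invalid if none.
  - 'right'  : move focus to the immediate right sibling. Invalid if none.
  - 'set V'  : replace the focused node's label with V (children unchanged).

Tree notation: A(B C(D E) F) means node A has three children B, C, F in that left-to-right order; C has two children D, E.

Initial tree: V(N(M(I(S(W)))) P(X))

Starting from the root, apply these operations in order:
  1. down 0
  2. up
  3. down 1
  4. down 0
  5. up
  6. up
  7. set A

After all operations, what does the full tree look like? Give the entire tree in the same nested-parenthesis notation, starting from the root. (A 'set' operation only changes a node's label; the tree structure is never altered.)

Answer: A(N(M(I(S(W)))) P(X))

Derivation:
Step 1 (down 0): focus=N path=0 depth=1 children=['M'] left=[] right=['P'] parent=V
Step 2 (up): focus=V path=root depth=0 children=['N', 'P'] (at root)
Step 3 (down 1): focus=P path=1 depth=1 children=['X'] left=['N'] right=[] parent=V
Step 4 (down 0): focus=X path=1/0 depth=2 children=[] left=[] right=[] parent=P
Step 5 (up): focus=P path=1 depth=1 children=['X'] left=['N'] right=[] parent=V
Step 6 (up): focus=V path=root depth=0 children=['N', 'P'] (at root)
Step 7 (set A): focus=A path=root depth=0 children=['N', 'P'] (at root)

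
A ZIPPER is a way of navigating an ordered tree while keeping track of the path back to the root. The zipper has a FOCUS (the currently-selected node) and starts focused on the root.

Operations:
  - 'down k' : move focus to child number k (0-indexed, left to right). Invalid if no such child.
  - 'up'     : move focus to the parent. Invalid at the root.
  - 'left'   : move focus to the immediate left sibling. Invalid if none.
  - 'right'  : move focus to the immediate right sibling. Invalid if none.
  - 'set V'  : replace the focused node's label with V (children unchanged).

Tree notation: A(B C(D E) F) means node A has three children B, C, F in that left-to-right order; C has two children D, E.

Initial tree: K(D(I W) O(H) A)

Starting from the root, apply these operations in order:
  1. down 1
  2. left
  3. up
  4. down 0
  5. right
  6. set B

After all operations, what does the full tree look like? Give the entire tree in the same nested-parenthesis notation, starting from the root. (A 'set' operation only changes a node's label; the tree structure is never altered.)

Answer: K(D(I W) B(H) A)

Derivation:
Step 1 (down 1): focus=O path=1 depth=1 children=['H'] left=['D'] right=['A'] parent=K
Step 2 (left): focus=D path=0 depth=1 children=['I', 'W'] left=[] right=['O', 'A'] parent=K
Step 3 (up): focus=K path=root depth=0 children=['D', 'O', 'A'] (at root)
Step 4 (down 0): focus=D path=0 depth=1 children=['I', 'W'] left=[] right=['O', 'A'] parent=K
Step 5 (right): focus=O path=1 depth=1 children=['H'] left=['D'] right=['A'] parent=K
Step 6 (set B): focus=B path=1 depth=1 children=['H'] left=['D'] right=['A'] parent=K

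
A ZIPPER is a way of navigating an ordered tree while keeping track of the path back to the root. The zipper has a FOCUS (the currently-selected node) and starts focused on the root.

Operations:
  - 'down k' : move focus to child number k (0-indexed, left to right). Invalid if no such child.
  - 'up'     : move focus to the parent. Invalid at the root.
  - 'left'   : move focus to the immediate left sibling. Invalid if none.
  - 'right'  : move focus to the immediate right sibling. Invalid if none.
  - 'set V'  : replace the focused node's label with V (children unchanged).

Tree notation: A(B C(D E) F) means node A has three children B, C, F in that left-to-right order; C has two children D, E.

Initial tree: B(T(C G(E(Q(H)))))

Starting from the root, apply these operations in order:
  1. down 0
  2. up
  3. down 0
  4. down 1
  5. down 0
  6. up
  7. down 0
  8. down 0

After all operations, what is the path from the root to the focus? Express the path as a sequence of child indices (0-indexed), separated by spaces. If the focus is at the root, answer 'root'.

Step 1 (down 0): focus=T path=0 depth=1 children=['C', 'G'] left=[] right=[] parent=B
Step 2 (up): focus=B path=root depth=0 children=['T'] (at root)
Step 3 (down 0): focus=T path=0 depth=1 children=['C', 'G'] left=[] right=[] parent=B
Step 4 (down 1): focus=G path=0/1 depth=2 children=['E'] left=['C'] right=[] parent=T
Step 5 (down 0): focus=E path=0/1/0 depth=3 children=['Q'] left=[] right=[] parent=G
Step 6 (up): focus=G path=0/1 depth=2 children=['E'] left=['C'] right=[] parent=T
Step 7 (down 0): focus=E path=0/1/0 depth=3 children=['Q'] left=[] right=[] parent=G
Step 8 (down 0): focus=Q path=0/1/0/0 depth=4 children=['H'] left=[] right=[] parent=E

Answer: 0 1 0 0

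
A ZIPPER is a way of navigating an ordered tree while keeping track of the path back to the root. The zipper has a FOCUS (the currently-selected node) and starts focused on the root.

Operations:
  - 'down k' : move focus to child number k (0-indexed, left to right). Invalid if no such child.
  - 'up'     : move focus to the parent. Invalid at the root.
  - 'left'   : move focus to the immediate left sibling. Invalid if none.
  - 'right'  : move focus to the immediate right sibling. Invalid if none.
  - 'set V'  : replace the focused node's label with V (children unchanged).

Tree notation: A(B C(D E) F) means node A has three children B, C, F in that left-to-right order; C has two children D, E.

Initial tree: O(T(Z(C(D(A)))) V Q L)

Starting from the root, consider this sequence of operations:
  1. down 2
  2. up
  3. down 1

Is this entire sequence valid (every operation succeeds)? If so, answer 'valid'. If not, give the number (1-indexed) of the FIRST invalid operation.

Answer: valid

Derivation:
Step 1 (down 2): focus=Q path=2 depth=1 children=[] left=['T', 'V'] right=['L'] parent=O
Step 2 (up): focus=O path=root depth=0 children=['T', 'V', 'Q', 'L'] (at root)
Step 3 (down 1): focus=V path=1 depth=1 children=[] left=['T'] right=['Q', 'L'] parent=O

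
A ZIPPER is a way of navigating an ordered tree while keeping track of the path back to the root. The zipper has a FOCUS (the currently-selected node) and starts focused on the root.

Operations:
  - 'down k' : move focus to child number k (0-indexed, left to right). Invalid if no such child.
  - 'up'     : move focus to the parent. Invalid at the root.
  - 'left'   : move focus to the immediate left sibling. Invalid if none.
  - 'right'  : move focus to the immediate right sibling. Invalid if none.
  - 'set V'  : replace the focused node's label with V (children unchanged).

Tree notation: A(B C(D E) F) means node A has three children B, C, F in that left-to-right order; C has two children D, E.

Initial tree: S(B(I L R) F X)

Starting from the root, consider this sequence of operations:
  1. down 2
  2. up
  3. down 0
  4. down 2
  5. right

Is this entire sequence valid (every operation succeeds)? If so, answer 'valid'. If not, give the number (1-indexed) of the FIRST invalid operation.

Step 1 (down 2): focus=X path=2 depth=1 children=[] left=['B', 'F'] right=[] parent=S
Step 2 (up): focus=S path=root depth=0 children=['B', 'F', 'X'] (at root)
Step 3 (down 0): focus=B path=0 depth=1 children=['I', 'L', 'R'] left=[] right=['F', 'X'] parent=S
Step 4 (down 2): focus=R path=0/2 depth=2 children=[] left=['I', 'L'] right=[] parent=B
Step 5 (right): INVALID

Answer: 5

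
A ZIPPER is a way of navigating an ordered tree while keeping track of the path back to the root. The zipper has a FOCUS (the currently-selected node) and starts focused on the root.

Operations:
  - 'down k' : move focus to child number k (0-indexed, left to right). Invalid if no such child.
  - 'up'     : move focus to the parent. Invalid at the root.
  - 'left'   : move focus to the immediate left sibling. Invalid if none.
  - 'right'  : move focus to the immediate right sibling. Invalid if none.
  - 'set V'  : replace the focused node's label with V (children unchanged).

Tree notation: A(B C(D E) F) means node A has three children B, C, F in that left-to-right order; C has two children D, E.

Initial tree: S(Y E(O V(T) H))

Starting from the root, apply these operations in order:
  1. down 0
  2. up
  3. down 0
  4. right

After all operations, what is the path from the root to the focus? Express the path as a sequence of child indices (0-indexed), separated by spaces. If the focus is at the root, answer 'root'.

Answer: 1

Derivation:
Step 1 (down 0): focus=Y path=0 depth=1 children=[] left=[] right=['E'] parent=S
Step 2 (up): focus=S path=root depth=0 children=['Y', 'E'] (at root)
Step 3 (down 0): focus=Y path=0 depth=1 children=[] left=[] right=['E'] parent=S
Step 4 (right): focus=E path=1 depth=1 children=['O', 'V', 'H'] left=['Y'] right=[] parent=S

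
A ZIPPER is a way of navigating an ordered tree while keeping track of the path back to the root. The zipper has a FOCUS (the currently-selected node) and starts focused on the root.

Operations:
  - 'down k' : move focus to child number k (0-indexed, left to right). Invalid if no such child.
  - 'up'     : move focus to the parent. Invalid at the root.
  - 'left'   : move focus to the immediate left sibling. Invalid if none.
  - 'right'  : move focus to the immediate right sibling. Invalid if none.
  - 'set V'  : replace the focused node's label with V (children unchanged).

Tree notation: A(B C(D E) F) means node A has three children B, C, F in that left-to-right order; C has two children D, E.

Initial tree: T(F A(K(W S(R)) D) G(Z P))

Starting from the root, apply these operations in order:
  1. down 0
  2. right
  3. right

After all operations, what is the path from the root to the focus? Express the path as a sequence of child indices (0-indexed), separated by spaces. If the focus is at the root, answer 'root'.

Answer: 2

Derivation:
Step 1 (down 0): focus=F path=0 depth=1 children=[] left=[] right=['A', 'G'] parent=T
Step 2 (right): focus=A path=1 depth=1 children=['K', 'D'] left=['F'] right=['G'] parent=T
Step 3 (right): focus=G path=2 depth=1 children=['Z', 'P'] left=['F', 'A'] right=[] parent=T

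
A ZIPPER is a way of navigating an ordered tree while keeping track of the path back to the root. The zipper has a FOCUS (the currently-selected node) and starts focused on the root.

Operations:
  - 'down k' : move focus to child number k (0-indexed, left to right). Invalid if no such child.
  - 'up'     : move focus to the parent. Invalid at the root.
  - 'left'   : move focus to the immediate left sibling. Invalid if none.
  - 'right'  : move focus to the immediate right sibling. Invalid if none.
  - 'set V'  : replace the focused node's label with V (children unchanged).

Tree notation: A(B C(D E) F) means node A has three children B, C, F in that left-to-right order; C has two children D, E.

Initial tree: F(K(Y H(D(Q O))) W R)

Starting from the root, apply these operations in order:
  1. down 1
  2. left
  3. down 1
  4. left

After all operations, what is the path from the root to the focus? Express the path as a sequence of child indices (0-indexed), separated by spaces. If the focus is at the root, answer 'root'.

Step 1 (down 1): focus=W path=1 depth=1 children=[] left=['K'] right=['R'] parent=F
Step 2 (left): focus=K path=0 depth=1 children=['Y', 'H'] left=[] right=['W', 'R'] parent=F
Step 3 (down 1): focus=H path=0/1 depth=2 children=['D'] left=['Y'] right=[] parent=K
Step 4 (left): focus=Y path=0/0 depth=2 children=[] left=[] right=['H'] parent=K

Answer: 0 0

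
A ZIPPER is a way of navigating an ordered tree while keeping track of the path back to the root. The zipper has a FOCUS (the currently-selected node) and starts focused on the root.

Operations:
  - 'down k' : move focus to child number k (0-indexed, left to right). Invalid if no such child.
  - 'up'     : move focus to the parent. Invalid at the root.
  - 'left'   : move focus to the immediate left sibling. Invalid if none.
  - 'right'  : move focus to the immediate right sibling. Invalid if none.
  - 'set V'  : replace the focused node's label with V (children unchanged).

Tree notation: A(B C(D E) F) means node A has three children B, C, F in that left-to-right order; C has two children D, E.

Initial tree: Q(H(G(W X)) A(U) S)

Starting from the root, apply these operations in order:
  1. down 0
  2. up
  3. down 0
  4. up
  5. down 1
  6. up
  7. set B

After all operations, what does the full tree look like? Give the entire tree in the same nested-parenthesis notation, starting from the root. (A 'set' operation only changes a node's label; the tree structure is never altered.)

Answer: B(H(G(W X)) A(U) S)

Derivation:
Step 1 (down 0): focus=H path=0 depth=1 children=['G'] left=[] right=['A', 'S'] parent=Q
Step 2 (up): focus=Q path=root depth=0 children=['H', 'A', 'S'] (at root)
Step 3 (down 0): focus=H path=0 depth=1 children=['G'] left=[] right=['A', 'S'] parent=Q
Step 4 (up): focus=Q path=root depth=0 children=['H', 'A', 'S'] (at root)
Step 5 (down 1): focus=A path=1 depth=1 children=['U'] left=['H'] right=['S'] parent=Q
Step 6 (up): focus=Q path=root depth=0 children=['H', 'A', 'S'] (at root)
Step 7 (set B): focus=B path=root depth=0 children=['H', 'A', 'S'] (at root)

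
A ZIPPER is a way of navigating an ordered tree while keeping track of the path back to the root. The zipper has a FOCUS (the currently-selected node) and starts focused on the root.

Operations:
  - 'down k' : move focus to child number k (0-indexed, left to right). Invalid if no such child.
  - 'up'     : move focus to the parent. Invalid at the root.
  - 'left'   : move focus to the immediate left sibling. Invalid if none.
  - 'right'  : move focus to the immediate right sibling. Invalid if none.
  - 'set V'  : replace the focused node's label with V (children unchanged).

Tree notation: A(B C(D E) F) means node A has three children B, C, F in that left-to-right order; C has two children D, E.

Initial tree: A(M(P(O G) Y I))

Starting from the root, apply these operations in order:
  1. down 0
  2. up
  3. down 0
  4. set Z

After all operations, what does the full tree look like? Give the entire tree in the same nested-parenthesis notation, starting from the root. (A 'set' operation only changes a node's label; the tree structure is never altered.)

Step 1 (down 0): focus=M path=0 depth=1 children=['P', 'Y', 'I'] left=[] right=[] parent=A
Step 2 (up): focus=A path=root depth=0 children=['M'] (at root)
Step 3 (down 0): focus=M path=0 depth=1 children=['P', 'Y', 'I'] left=[] right=[] parent=A
Step 4 (set Z): focus=Z path=0 depth=1 children=['P', 'Y', 'I'] left=[] right=[] parent=A

Answer: A(Z(P(O G) Y I))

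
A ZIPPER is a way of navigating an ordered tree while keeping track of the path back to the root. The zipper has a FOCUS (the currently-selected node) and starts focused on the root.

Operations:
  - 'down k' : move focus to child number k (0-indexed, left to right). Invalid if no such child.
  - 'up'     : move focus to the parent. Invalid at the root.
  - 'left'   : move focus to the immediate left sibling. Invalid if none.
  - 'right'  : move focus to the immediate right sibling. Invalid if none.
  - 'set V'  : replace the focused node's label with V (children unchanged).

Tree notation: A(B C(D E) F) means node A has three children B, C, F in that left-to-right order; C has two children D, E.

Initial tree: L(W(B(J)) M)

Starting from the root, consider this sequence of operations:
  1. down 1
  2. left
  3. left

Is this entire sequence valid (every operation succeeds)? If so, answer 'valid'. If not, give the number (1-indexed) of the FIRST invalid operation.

Step 1 (down 1): focus=M path=1 depth=1 children=[] left=['W'] right=[] parent=L
Step 2 (left): focus=W path=0 depth=1 children=['B'] left=[] right=['M'] parent=L
Step 3 (left): INVALID

Answer: 3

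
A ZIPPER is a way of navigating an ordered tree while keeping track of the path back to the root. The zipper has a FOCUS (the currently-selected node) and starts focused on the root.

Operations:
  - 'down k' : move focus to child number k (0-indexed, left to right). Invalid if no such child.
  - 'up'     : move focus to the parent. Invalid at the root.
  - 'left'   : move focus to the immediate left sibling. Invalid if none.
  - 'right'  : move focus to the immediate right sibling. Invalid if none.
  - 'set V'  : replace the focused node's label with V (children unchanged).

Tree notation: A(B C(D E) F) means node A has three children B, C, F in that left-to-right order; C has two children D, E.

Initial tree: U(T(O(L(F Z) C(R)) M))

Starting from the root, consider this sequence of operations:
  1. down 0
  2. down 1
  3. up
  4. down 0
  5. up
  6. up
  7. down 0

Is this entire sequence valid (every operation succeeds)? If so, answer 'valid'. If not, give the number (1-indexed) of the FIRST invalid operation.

Answer: valid

Derivation:
Step 1 (down 0): focus=T path=0 depth=1 children=['O', 'M'] left=[] right=[] parent=U
Step 2 (down 1): focus=M path=0/1 depth=2 children=[] left=['O'] right=[] parent=T
Step 3 (up): focus=T path=0 depth=1 children=['O', 'M'] left=[] right=[] parent=U
Step 4 (down 0): focus=O path=0/0 depth=2 children=['L', 'C'] left=[] right=['M'] parent=T
Step 5 (up): focus=T path=0 depth=1 children=['O', 'M'] left=[] right=[] parent=U
Step 6 (up): focus=U path=root depth=0 children=['T'] (at root)
Step 7 (down 0): focus=T path=0 depth=1 children=['O', 'M'] left=[] right=[] parent=U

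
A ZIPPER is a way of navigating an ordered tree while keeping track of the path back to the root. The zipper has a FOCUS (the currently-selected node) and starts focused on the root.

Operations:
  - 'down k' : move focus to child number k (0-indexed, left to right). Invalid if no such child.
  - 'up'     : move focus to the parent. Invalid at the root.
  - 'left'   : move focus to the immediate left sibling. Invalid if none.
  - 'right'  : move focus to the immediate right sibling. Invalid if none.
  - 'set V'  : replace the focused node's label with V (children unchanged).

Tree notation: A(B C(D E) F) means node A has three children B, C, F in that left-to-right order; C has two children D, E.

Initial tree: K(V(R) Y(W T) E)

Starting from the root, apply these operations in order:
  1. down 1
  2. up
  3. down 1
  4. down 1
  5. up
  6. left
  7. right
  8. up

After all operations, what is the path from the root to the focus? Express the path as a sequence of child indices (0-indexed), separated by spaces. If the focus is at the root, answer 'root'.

Step 1 (down 1): focus=Y path=1 depth=1 children=['W', 'T'] left=['V'] right=['E'] parent=K
Step 2 (up): focus=K path=root depth=0 children=['V', 'Y', 'E'] (at root)
Step 3 (down 1): focus=Y path=1 depth=1 children=['W', 'T'] left=['V'] right=['E'] parent=K
Step 4 (down 1): focus=T path=1/1 depth=2 children=[] left=['W'] right=[] parent=Y
Step 5 (up): focus=Y path=1 depth=1 children=['W', 'T'] left=['V'] right=['E'] parent=K
Step 6 (left): focus=V path=0 depth=1 children=['R'] left=[] right=['Y', 'E'] parent=K
Step 7 (right): focus=Y path=1 depth=1 children=['W', 'T'] left=['V'] right=['E'] parent=K
Step 8 (up): focus=K path=root depth=0 children=['V', 'Y', 'E'] (at root)

Answer: root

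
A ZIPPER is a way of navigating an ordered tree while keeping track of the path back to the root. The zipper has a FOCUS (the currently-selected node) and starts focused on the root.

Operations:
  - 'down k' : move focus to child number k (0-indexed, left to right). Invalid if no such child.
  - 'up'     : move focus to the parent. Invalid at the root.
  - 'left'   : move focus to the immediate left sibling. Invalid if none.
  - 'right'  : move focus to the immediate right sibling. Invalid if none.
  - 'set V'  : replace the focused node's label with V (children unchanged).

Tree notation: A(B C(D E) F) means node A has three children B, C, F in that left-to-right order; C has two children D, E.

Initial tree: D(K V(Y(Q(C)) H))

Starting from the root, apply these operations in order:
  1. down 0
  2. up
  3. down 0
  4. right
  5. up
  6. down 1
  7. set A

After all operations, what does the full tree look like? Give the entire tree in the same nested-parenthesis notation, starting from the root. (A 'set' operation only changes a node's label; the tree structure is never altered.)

Step 1 (down 0): focus=K path=0 depth=1 children=[] left=[] right=['V'] parent=D
Step 2 (up): focus=D path=root depth=0 children=['K', 'V'] (at root)
Step 3 (down 0): focus=K path=0 depth=1 children=[] left=[] right=['V'] parent=D
Step 4 (right): focus=V path=1 depth=1 children=['Y', 'H'] left=['K'] right=[] parent=D
Step 5 (up): focus=D path=root depth=0 children=['K', 'V'] (at root)
Step 6 (down 1): focus=V path=1 depth=1 children=['Y', 'H'] left=['K'] right=[] parent=D
Step 7 (set A): focus=A path=1 depth=1 children=['Y', 'H'] left=['K'] right=[] parent=D

Answer: D(K A(Y(Q(C)) H))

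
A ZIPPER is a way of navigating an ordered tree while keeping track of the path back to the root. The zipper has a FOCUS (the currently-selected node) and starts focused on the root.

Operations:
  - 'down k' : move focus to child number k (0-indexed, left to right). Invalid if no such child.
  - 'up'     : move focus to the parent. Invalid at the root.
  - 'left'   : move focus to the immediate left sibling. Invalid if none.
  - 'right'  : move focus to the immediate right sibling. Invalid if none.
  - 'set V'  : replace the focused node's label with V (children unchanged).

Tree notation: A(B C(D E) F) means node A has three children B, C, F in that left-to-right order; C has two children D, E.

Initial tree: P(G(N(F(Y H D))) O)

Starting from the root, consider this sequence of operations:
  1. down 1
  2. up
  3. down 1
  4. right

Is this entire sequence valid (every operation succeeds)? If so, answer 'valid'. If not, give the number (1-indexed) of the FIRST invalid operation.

Step 1 (down 1): focus=O path=1 depth=1 children=[] left=['G'] right=[] parent=P
Step 2 (up): focus=P path=root depth=0 children=['G', 'O'] (at root)
Step 3 (down 1): focus=O path=1 depth=1 children=[] left=['G'] right=[] parent=P
Step 4 (right): INVALID

Answer: 4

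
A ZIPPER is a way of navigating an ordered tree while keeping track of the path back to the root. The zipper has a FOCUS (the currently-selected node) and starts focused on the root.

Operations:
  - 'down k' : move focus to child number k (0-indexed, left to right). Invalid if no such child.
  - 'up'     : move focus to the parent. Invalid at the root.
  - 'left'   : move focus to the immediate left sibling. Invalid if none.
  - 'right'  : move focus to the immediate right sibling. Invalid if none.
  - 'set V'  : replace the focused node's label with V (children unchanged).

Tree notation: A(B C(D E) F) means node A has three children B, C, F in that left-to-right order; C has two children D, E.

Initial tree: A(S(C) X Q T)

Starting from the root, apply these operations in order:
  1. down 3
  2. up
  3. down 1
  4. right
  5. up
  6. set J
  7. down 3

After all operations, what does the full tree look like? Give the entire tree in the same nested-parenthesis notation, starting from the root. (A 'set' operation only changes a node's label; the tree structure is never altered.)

Answer: J(S(C) X Q T)

Derivation:
Step 1 (down 3): focus=T path=3 depth=1 children=[] left=['S', 'X', 'Q'] right=[] parent=A
Step 2 (up): focus=A path=root depth=0 children=['S', 'X', 'Q', 'T'] (at root)
Step 3 (down 1): focus=X path=1 depth=1 children=[] left=['S'] right=['Q', 'T'] parent=A
Step 4 (right): focus=Q path=2 depth=1 children=[] left=['S', 'X'] right=['T'] parent=A
Step 5 (up): focus=A path=root depth=0 children=['S', 'X', 'Q', 'T'] (at root)
Step 6 (set J): focus=J path=root depth=0 children=['S', 'X', 'Q', 'T'] (at root)
Step 7 (down 3): focus=T path=3 depth=1 children=[] left=['S', 'X', 'Q'] right=[] parent=J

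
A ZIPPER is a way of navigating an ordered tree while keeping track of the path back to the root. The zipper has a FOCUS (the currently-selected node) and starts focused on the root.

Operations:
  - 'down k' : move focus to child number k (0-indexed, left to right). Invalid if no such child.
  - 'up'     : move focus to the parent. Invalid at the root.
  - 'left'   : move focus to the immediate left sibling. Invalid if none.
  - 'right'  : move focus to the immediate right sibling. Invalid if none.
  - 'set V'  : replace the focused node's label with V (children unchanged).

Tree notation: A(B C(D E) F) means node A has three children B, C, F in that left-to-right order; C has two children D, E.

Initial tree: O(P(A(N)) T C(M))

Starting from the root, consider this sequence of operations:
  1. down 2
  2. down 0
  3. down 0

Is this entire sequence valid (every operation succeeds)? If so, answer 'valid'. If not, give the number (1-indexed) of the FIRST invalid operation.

Answer: 3

Derivation:
Step 1 (down 2): focus=C path=2 depth=1 children=['M'] left=['P', 'T'] right=[] parent=O
Step 2 (down 0): focus=M path=2/0 depth=2 children=[] left=[] right=[] parent=C
Step 3 (down 0): INVALID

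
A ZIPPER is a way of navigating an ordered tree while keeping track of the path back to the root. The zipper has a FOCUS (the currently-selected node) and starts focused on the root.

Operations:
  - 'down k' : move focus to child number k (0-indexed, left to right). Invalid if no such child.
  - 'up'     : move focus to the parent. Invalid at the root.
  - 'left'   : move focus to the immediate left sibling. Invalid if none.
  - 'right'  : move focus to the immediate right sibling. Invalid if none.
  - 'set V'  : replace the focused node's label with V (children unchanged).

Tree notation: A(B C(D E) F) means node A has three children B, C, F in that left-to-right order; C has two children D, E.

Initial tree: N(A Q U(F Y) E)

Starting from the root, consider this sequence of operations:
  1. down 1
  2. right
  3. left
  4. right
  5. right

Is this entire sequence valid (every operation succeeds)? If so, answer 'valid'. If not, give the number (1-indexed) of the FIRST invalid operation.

Answer: valid

Derivation:
Step 1 (down 1): focus=Q path=1 depth=1 children=[] left=['A'] right=['U', 'E'] parent=N
Step 2 (right): focus=U path=2 depth=1 children=['F', 'Y'] left=['A', 'Q'] right=['E'] parent=N
Step 3 (left): focus=Q path=1 depth=1 children=[] left=['A'] right=['U', 'E'] parent=N
Step 4 (right): focus=U path=2 depth=1 children=['F', 'Y'] left=['A', 'Q'] right=['E'] parent=N
Step 5 (right): focus=E path=3 depth=1 children=[] left=['A', 'Q', 'U'] right=[] parent=N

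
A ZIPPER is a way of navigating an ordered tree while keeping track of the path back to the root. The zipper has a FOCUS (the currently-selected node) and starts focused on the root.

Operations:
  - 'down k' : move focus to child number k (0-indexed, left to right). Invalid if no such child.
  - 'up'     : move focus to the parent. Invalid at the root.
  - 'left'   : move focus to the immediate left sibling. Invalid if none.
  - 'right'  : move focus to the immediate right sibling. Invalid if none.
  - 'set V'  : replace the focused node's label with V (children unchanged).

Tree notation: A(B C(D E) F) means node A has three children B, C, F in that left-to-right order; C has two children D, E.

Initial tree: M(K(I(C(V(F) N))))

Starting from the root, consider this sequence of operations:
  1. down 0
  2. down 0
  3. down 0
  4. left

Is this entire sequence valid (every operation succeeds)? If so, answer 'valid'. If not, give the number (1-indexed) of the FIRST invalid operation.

Step 1 (down 0): focus=K path=0 depth=1 children=['I'] left=[] right=[] parent=M
Step 2 (down 0): focus=I path=0/0 depth=2 children=['C'] left=[] right=[] parent=K
Step 3 (down 0): focus=C path=0/0/0 depth=3 children=['V', 'N'] left=[] right=[] parent=I
Step 4 (left): INVALID

Answer: 4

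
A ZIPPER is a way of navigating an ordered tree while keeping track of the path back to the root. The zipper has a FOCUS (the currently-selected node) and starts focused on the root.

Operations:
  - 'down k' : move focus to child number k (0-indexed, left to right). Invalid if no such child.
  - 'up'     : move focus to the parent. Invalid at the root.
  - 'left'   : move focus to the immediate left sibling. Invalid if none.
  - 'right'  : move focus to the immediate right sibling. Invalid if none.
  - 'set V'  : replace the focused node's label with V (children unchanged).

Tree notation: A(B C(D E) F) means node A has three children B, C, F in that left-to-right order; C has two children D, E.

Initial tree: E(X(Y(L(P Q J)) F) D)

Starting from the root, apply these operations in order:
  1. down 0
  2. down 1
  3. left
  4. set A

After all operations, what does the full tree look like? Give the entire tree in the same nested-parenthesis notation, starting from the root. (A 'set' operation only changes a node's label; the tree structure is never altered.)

Step 1 (down 0): focus=X path=0 depth=1 children=['Y', 'F'] left=[] right=['D'] parent=E
Step 2 (down 1): focus=F path=0/1 depth=2 children=[] left=['Y'] right=[] parent=X
Step 3 (left): focus=Y path=0/0 depth=2 children=['L'] left=[] right=['F'] parent=X
Step 4 (set A): focus=A path=0/0 depth=2 children=['L'] left=[] right=['F'] parent=X

Answer: E(X(A(L(P Q J)) F) D)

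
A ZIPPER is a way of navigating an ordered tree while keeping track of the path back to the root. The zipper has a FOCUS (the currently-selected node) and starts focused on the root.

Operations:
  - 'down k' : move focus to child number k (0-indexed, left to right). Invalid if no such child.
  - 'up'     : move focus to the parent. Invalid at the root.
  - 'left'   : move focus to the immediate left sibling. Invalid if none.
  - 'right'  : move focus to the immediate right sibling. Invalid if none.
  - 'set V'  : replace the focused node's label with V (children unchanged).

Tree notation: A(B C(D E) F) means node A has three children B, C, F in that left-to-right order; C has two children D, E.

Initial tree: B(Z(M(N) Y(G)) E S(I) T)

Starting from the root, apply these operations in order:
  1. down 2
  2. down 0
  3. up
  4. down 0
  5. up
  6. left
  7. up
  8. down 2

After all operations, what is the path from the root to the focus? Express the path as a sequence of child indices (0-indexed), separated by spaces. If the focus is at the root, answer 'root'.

Answer: 2

Derivation:
Step 1 (down 2): focus=S path=2 depth=1 children=['I'] left=['Z', 'E'] right=['T'] parent=B
Step 2 (down 0): focus=I path=2/0 depth=2 children=[] left=[] right=[] parent=S
Step 3 (up): focus=S path=2 depth=1 children=['I'] left=['Z', 'E'] right=['T'] parent=B
Step 4 (down 0): focus=I path=2/0 depth=2 children=[] left=[] right=[] parent=S
Step 5 (up): focus=S path=2 depth=1 children=['I'] left=['Z', 'E'] right=['T'] parent=B
Step 6 (left): focus=E path=1 depth=1 children=[] left=['Z'] right=['S', 'T'] parent=B
Step 7 (up): focus=B path=root depth=0 children=['Z', 'E', 'S', 'T'] (at root)
Step 8 (down 2): focus=S path=2 depth=1 children=['I'] left=['Z', 'E'] right=['T'] parent=B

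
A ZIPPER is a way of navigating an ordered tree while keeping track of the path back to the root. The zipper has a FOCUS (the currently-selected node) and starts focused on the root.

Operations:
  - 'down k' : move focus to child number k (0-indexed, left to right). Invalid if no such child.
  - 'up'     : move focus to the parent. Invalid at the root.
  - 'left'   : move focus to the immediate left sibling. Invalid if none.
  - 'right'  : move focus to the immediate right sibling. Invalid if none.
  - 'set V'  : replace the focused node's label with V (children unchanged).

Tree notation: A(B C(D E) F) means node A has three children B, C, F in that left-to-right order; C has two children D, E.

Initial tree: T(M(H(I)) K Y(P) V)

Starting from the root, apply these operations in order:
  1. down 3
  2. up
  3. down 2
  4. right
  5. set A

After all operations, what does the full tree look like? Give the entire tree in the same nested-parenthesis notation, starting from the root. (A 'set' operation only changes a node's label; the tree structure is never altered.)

Answer: T(M(H(I)) K Y(P) A)

Derivation:
Step 1 (down 3): focus=V path=3 depth=1 children=[] left=['M', 'K', 'Y'] right=[] parent=T
Step 2 (up): focus=T path=root depth=0 children=['M', 'K', 'Y', 'V'] (at root)
Step 3 (down 2): focus=Y path=2 depth=1 children=['P'] left=['M', 'K'] right=['V'] parent=T
Step 4 (right): focus=V path=3 depth=1 children=[] left=['M', 'K', 'Y'] right=[] parent=T
Step 5 (set A): focus=A path=3 depth=1 children=[] left=['M', 'K', 'Y'] right=[] parent=T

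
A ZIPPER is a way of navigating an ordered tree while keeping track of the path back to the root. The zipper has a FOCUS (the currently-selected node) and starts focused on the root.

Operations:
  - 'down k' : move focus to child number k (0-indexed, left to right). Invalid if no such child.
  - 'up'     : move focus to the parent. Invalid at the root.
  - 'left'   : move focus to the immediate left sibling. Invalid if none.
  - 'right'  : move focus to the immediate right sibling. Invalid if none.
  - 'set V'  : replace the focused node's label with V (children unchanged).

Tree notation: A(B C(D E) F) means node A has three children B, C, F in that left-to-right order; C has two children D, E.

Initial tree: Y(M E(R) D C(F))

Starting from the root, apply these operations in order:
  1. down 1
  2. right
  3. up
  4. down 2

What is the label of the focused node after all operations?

Step 1 (down 1): focus=E path=1 depth=1 children=['R'] left=['M'] right=['D', 'C'] parent=Y
Step 2 (right): focus=D path=2 depth=1 children=[] left=['M', 'E'] right=['C'] parent=Y
Step 3 (up): focus=Y path=root depth=0 children=['M', 'E', 'D', 'C'] (at root)
Step 4 (down 2): focus=D path=2 depth=1 children=[] left=['M', 'E'] right=['C'] parent=Y

Answer: D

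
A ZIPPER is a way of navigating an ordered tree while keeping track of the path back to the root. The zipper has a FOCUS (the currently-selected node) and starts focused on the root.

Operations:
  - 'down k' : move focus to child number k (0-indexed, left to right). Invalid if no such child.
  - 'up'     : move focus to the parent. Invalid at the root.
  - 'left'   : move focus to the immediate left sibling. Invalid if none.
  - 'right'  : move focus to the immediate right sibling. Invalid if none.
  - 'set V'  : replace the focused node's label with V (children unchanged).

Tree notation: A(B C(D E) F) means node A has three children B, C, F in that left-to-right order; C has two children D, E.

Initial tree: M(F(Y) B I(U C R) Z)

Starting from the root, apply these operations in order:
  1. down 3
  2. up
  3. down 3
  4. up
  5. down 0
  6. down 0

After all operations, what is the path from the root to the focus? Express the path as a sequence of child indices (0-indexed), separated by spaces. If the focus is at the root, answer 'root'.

Answer: 0 0

Derivation:
Step 1 (down 3): focus=Z path=3 depth=1 children=[] left=['F', 'B', 'I'] right=[] parent=M
Step 2 (up): focus=M path=root depth=0 children=['F', 'B', 'I', 'Z'] (at root)
Step 3 (down 3): focus=Z path=3 depth=1 children=[] left=['F', 'B', 'I'] right=[] parent=M
Step 4 (up): focus=M path=root depth=0 children=['F', 'B', 'I', 'Z'] (at root)
Step 5 (down 0): focus=F path=0 depth=1 children=['Y'] left=[] right=['B', 'I', 'Z'] parent=M
Step 6 (down 0): focus=Y path=0/0 depth=2 children=[] left=[] right=[] parent=F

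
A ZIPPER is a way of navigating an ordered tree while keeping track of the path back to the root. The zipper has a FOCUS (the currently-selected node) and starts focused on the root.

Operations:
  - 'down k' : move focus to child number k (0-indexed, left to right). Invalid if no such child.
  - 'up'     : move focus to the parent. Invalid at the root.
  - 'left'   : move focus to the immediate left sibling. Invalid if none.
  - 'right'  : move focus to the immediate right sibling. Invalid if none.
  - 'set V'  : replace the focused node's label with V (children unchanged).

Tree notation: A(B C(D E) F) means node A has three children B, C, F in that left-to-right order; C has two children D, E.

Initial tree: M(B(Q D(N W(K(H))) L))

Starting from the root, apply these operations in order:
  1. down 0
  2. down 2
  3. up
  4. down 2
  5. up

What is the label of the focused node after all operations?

Answer: B

Derivation:
Step 1 (down 0): focus=B path=0 depth=1 children=['Q', 'D', 'L'] left=[] right=[] parent=M
Step 2 (down 2): focus=L path=0/2 depth=2 children=[] left=['Q', 'D'] right=[] parent=B
Step 3 (up): focus=B path=0 depth=1 children=['Q', 'D', 'L'] left=[] right=[] parent=M
Step 4 (down 2): focus=L path=0/2 depth=2 children=[] left=['Q', 'D'] right=[] parent=B
Step 5 (up): focus=B path=0 depth=1 children=['Q', 'D', 'L'] left=[] right=[] parent=M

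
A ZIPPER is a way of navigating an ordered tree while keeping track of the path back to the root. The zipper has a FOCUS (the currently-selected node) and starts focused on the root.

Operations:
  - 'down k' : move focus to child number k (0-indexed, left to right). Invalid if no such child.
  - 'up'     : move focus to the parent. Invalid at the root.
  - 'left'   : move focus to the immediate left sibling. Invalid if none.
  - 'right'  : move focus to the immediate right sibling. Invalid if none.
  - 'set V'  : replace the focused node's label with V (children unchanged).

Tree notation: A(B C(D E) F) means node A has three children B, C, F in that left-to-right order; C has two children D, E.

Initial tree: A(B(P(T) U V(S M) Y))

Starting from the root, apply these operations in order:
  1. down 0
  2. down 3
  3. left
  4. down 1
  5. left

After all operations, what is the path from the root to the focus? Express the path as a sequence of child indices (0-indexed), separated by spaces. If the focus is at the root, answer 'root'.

Answer: 0 2 0

Derivation:
Step 1 (down 0): focus=B path=0 depth=1 children=['P', 'U', 'V', 'Y'] left=[] right=[] parent=A
Step 2 (down 3): focus=Y path=0/3 depth=2 children=[] left=['P', 'U', 'V'] right=[] parent=B
Step 3 (left): focus=V path=0/2 depth=2 children=['S', 'M'] left=['P', 'U'] right=['Y'] parent=B
Step 4 (down 1): focus=M path=0/2/1 depth=3 children=[] left=['S'] right=[] parent=V
Step 5 (left): focus=S path=0/2/0 depth=3 children=[] left=[] right=['M'] parent=V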